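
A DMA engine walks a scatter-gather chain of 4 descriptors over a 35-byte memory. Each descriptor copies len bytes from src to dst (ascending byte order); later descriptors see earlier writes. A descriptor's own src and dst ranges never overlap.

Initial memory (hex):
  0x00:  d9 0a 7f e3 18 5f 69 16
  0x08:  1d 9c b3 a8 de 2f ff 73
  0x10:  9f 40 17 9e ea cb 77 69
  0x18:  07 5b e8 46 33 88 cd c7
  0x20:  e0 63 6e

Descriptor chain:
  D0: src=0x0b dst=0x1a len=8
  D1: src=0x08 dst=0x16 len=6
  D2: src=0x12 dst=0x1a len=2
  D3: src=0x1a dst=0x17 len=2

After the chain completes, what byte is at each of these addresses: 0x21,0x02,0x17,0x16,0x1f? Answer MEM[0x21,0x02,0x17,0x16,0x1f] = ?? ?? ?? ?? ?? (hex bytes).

MEM[0x21,0x02,0x17,0x16,0x1f] = 17 7f 17 1d 9f

D0: mem[0x1a..0x21] <- [a8 de 2f ff 73 9f 40 17]
D1: mem[0x16..0x1b] <- [1d 9c b3 a8 de 2f]
D2: mem[0x1a..0x1b] <- [17 9e]
D3: mem[0x17..0x18] <- [17 9e]
query mem[0x21]=0x17, mem[0x02]=0x7f, mem[0x17]=0x17, mem[0x16]=0x1d, mem[0x1f]=0x9f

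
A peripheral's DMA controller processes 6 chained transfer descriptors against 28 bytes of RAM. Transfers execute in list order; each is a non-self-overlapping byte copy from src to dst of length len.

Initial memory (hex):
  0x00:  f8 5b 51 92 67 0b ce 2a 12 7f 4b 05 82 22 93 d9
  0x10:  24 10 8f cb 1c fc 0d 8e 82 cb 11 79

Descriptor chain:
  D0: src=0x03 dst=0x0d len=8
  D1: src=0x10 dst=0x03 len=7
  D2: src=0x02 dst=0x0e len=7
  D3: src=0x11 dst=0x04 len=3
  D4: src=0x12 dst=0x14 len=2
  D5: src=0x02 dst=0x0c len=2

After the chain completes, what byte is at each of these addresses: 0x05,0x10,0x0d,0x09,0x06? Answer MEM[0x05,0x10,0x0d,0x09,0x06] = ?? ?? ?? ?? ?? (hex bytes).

MEM[0x05,0x10,0x0d,0x09,0x06] = 7f 2a ce 0d 4b

[0] 0x03->0x0d len=8 : 92 67 0b ce 2a 12 7f 4b
[1] 0x10->0x03 len=7 : ce 2a 12 7f 4b fc 0d
[2] 0x02->0x0e len=7 : 51 ce 2a 12 7f 4b fc
[3] 0x11->0x04 len=3 : 12 7f 4b
[4] 0x12->0x14 len=2 : 7f 4b
[5] 0x02->0x0c len=2 : 51 ce
query mem[0x05]=0x7f, mem[0x10]=0x2a, mem[0x0d]=0xce, mem[0x09]=0x0d, mem[0x06]=0x4b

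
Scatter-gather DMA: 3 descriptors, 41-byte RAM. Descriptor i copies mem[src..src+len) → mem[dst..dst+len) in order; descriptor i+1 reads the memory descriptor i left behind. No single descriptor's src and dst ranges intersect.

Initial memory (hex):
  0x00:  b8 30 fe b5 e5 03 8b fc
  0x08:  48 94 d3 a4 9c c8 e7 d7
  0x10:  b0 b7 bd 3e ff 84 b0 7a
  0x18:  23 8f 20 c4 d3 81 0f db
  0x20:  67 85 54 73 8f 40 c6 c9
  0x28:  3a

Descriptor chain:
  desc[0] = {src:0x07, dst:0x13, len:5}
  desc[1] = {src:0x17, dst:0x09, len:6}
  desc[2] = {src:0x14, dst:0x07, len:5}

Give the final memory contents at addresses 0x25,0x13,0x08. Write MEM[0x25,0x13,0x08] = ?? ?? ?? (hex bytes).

MEM[0x25,0x13,0x08] = 40 fc 94

D0: mem[0x13..0x17] <- [fc 48 94 d3 a4]
D1: mem[0x09..0x0e] <- [a4 23 8f 20 c4 d3]
D2: mem[0x07..0x0b] <- [48 94 d3 a4 23]
query mem[0x25]=0x40, mem[0x13]=0xfc, mem[0x08]=0x94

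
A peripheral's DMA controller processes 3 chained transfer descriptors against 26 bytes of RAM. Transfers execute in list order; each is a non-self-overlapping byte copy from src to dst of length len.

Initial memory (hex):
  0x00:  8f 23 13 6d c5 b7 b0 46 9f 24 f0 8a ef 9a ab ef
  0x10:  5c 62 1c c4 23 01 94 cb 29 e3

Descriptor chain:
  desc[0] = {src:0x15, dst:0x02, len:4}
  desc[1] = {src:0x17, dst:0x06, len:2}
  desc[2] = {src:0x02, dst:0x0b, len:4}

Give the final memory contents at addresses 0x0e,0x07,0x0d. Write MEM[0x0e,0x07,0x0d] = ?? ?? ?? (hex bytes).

MEM[0x0e,0x07,0x0d] = 29 29 cb

  after D0: wrote 4B at 0x02 = 0194cb29
  after D1: wrote 2B at 0x06 = cb29
  after D2: wrote 4B at 0x0b = 0194cb29
query mem[0x0e]=0x29, mem[0x07]=0x29, mem[0x0d]=0xcb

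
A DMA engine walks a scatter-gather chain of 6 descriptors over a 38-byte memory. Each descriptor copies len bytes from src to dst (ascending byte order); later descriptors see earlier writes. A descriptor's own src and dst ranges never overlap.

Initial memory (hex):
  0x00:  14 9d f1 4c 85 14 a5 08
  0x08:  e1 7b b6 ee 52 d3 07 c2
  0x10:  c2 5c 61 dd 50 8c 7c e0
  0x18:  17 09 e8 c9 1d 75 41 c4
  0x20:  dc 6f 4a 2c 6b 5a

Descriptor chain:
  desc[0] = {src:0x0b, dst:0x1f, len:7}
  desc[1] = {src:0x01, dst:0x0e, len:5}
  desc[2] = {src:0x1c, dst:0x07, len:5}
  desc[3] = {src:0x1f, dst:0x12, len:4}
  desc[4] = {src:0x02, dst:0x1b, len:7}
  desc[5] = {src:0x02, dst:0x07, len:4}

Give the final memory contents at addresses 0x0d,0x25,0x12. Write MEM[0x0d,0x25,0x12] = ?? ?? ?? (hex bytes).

  after D0: wrote 7B at 0x1f = ee52d307c2c25c
  after D1: wrote 5B at 0x0e = 9df14c8514
  after D2: wrote 5B at 0x07 = 1d7541ee52
  after D3: wrote 4B at 0x12 = ee52d307
  after D4: wrote 7B at 0x1b = f14c8514a51d75
  after D5: wrote 4B at 0x07 = f14c8514
query mem[0x0d]=0xd3, mem[0x25]=0x5c, mem[0x12]=0xee

MEM[0x0d,0x25,0x12] = d3 5c ee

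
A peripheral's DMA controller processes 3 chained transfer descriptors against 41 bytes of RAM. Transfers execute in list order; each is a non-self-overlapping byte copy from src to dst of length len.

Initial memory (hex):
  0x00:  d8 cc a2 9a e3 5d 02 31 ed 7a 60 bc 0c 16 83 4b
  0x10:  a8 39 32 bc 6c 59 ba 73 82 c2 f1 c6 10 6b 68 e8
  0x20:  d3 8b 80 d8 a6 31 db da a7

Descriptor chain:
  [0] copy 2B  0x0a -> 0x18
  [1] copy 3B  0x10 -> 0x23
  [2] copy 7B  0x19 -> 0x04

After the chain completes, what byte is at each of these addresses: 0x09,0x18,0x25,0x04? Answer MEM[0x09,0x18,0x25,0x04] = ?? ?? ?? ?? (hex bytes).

MEM[0x09,0x18,0x25,0x04] = 68 60 32 bc

#0 dst[0x18+2] := {0x60,0xbc}
#1 dst[0x23+3] := {0xa8,0x39,0x32}
#2 dst[0x04+7] := {0xbc,0xf1,0xc6,0x10,0x6b,0x68,0xe8}
query mem[0x09]=0x68, mem[0x18]=0x60, mem[0x25]=0x32, mem[0x04]=0xbc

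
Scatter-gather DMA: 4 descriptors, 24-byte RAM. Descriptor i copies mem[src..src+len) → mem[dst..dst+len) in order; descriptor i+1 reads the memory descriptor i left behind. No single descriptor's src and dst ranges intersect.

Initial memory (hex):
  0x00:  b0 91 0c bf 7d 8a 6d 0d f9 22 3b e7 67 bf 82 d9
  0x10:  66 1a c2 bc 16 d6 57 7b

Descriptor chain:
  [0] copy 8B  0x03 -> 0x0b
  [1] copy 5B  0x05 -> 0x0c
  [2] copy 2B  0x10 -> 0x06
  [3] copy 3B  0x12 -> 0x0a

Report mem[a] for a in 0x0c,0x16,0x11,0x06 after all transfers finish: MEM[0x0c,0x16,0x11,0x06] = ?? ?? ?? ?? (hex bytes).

MEM[0x0c,0x16,0x11,0x06] = 16 57 22 22

  after D0: wrote 8B at 0x0b = bf7d8a6d0df9223b
  after D1: wrote 5B at 0x0c = 8a6d0df922
  after D2: wrote 2B at 0x06 = 2222
  after D3: wrote 3B at 0x0a = 3bbc16
query mem[0x0c]=0x16, mem[0x16]=0x57, mem[0x11]=0x22, mem[0x06]=0x22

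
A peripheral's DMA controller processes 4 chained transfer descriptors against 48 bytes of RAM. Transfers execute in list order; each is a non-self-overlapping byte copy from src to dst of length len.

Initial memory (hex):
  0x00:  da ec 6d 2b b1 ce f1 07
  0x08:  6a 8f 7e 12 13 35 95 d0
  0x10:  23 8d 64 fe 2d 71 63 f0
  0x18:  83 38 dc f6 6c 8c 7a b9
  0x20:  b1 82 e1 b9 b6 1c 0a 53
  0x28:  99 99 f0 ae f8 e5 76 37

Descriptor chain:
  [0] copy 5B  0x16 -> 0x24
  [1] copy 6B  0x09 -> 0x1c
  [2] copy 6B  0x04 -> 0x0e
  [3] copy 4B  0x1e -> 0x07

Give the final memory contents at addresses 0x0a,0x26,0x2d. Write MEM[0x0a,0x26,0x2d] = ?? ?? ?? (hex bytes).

MEM[0x0a,0x26,0x2d] = 95 83 e5

[0] 0x16->0x24 len=5 : 63 f0 83 38 dc
[1] 0x09->0x1c len=6 : 8f 7e 12 13 35 95
[2] 0x04->0x0e len=6 : b1 ce f1 07 6a 8f
[3] 0x1e->0x07 len=4 : 12 13 35 95
query mem[0x0a]=0x95, mem[0x26]=0x83, mem[0x2d]=0xe5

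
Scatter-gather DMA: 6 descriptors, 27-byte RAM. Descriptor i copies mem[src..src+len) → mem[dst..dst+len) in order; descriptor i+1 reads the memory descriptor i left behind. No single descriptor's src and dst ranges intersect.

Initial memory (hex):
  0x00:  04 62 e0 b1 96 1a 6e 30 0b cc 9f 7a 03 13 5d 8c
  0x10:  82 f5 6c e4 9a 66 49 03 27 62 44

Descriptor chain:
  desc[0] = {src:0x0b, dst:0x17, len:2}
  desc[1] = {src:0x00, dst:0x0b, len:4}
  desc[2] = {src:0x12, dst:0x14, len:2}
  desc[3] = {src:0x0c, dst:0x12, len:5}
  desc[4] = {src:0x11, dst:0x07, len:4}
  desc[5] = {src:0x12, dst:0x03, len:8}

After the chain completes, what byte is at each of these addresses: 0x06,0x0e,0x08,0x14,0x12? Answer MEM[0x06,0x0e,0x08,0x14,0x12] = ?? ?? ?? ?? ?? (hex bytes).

D0: mem[0x17..0x18] <- [7a 03]
D1: mem[0x0b..0x0e] <- [04 62 e0 b1]
D2: mem[0x14..0x15] <- [6c e4]
D3: mem[0x12..0x16] <- [62 e0 b1 8c 82]
D4: mem[0x07..0x0a] <- [f5 62 e0 b1]
D5: mem[0x03..0x0a] <- [62 e0 b1 8c 82 7a 03 62]
query mem[0x06]=0x8c, mem[0x0e]=0xb1, mem[0x08]=0x7a, mem[0x14]=0xb1, mem[0x12]=0x62

MEM[0x06,0x0e,0x08,0x14,0x12] = 8c b1 7a b1 62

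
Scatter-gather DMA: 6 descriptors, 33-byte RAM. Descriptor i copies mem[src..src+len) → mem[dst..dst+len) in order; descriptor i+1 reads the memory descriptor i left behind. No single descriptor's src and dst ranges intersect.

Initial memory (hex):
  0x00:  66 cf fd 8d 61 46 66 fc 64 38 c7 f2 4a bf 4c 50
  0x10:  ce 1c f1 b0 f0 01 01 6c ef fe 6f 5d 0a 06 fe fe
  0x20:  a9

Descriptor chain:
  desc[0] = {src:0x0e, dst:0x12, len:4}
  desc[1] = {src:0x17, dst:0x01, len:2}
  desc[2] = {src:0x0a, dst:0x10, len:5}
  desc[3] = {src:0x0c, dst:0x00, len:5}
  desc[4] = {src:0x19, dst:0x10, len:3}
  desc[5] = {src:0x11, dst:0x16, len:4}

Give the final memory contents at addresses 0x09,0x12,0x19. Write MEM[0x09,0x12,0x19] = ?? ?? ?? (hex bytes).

MEM[0x09,0x12,0x19] = 38 5d 4c

D0: mem[0x12..0x15] <- [4c 50 ce 1c]
D1: mem[0x01..0x02] <- [6c ef]
D2: mem[0x10..0x14] <- [c7 f2 4a bf 4c]
D3: mem[0x00..0x04] <- [4a bf 4c 50 c7]
D4: mem[0x10..0x12] <- [fe 6f 5d]
D5: mem[0x16..0x19] <- [6f 5d bf 4c]
query mem[0x09]=0x38, mem[0x12]=0x5d, mem[0x19]=0x4c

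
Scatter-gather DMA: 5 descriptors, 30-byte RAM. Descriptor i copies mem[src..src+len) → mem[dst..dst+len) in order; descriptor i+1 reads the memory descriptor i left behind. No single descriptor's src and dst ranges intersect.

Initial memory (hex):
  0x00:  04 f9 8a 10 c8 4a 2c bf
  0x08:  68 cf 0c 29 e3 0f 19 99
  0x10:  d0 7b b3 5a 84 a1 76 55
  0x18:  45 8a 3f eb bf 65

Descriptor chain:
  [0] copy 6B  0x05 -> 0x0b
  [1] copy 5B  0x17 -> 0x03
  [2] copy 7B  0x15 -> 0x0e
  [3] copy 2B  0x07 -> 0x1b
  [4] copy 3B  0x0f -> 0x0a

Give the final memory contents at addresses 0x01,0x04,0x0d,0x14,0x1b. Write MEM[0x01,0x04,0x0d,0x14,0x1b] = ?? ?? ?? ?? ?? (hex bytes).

  after D0: wrote 6B at 0x0b = 4a2cbf68cf0c
  after D1: wrote 5B at 0x03 = 55458a3feb
  after D2: wrote 7B at 0x0e = a17655458a3feb
  after D3: wrote 2B at 0x1b = eb68
  after D4: wrote 3B at 0x0a = 765545
query mem[0x01]=0xf9, mem[0x04]=0x45, mem[0x0d]=0xbf, mem[0x14]=0xeb, mem[0x1b]=0xeb

MEM[0x01,0x04,0x0d,0x14,0x1b] = f9 45 bf eb eb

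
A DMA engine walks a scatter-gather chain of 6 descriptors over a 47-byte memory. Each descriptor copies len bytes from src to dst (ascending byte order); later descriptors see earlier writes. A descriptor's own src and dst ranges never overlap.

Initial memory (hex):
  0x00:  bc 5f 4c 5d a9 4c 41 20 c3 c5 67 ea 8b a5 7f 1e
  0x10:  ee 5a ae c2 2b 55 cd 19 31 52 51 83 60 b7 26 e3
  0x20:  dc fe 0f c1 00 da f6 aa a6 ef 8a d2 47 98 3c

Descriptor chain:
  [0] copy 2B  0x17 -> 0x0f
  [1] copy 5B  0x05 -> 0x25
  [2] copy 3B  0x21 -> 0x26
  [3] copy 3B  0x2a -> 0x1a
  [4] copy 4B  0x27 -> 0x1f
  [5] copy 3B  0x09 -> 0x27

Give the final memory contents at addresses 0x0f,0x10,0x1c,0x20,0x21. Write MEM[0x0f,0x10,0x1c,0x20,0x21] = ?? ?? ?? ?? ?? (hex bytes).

  after D0: wrote 2B at 0x0f = 1931
  after D1: wrote 5B at 0x25 = 4c4120c3c5
  after D2: wrote 3B at 0x26 = fe0fc1
  after D3: wrote 3B at 0x1a = 8ad247
  after D4: wrote 4B at 0x1f = 0fc1c58a
  after D5: wrote 3B at 0x27 = c567ea
query mem[0x0f]=0x19, mem[0x10]=0x31, mem[0x1c]=0x47, mem[0x20]=0xc1, mem[0x21]=0xc5

MEM[0x0f,0x10,0x1c,0x20,0x21] = 19 31 47 c1 c5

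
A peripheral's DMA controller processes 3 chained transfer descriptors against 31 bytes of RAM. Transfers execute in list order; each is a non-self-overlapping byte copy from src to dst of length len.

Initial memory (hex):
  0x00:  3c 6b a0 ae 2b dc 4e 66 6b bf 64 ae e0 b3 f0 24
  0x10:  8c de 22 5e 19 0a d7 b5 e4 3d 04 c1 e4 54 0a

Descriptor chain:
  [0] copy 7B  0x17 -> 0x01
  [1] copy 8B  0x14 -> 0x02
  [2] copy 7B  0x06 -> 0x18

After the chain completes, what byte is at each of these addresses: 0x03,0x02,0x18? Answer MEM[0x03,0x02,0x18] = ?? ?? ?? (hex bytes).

[0] 0x17->0x01 len=7 : b5 e4 3d 04 c1 e4 54
[1] 0x14->0x02 len=8 : 19 0a d7 b5 e4 3d 04 c1
[2] 0x06->0x18 len=7 : e4 3d 04 c1 64 ae e0
query mem[0x03]=0x0a, mem[0x02]=0x19, mem[0x18]=0xe4

MEM[0x03,0x02,0x18] = 0a 19 e4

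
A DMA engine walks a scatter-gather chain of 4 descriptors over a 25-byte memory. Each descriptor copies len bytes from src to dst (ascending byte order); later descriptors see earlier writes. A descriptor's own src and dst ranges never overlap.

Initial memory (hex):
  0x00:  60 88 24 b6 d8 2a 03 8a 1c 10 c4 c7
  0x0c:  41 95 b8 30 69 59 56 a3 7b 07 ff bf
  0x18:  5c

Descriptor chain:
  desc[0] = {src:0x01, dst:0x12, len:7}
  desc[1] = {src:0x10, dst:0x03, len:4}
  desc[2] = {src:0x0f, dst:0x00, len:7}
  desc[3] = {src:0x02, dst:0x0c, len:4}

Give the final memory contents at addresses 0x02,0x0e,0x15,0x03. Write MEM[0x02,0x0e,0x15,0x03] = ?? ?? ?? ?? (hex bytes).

MEM[0x02,0x0e,0x15,0x03] = 59 24 d8 88

#0 dst[0x12+7] := {0x88,0x24,0xb6,0xd8,0x2a,0x03,0x8a}
#1 dst[0x03+4] := {0x69,0x59,0x88,0x24}
#2 dst[0x00+7] := {0x30,0x69,0x59,0x88,0x24,0xb6,0xd8}
#3 dst[0x0c+4] := {0x59,0x88,0x24,0xb6}
query mem[0x02]=0x59, mem[0x0e]=0x24, mem[0x15]=0xd8, mem[0x03]=0x88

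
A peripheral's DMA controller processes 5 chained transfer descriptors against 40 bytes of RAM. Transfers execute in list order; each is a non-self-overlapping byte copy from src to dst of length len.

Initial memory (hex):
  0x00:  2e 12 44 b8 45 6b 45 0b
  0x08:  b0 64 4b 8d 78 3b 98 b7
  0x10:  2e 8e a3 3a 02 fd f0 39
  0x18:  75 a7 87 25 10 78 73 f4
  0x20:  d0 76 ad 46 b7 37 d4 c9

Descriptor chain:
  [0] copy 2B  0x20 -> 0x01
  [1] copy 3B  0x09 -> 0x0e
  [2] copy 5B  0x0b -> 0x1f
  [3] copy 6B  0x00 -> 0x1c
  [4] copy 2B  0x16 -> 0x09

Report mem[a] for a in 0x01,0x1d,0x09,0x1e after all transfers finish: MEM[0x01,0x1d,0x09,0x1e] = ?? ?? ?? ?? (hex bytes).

MEM[0x01,0x1d,0x09,0x1e] = d0 d0 f0 76

[0] 0x20->0x01 len=2 : d0 76
[1] 0x09->0x0e len=3 : 64 4b 8d
[2] 0x0b->0x1f len=5 : 8d 78 3b 64 4b
[3] 0x00->0x1c len=6 : 2e d0 76 b8 45 6b
[4] 0x16->0x09 len=2 : f0 39
query mem[0x01]=0xd0, mem[0x1d]=0xd0, mem[0x09]=0xf0, mem[0x1e]=0x76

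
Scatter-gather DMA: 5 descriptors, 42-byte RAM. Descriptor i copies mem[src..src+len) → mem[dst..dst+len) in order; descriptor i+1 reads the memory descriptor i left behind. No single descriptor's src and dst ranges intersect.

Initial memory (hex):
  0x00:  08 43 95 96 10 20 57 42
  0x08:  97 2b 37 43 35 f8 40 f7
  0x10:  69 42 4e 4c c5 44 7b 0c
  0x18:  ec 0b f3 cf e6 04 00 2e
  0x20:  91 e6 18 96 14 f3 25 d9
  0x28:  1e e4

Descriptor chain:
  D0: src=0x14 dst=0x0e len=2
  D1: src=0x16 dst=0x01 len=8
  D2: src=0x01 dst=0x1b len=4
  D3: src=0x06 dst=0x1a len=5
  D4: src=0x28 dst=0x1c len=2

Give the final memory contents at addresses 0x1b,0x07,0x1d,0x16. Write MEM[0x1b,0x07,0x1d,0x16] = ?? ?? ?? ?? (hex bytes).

  after D0: wrote 2B at 0x0e = c544
  after D1: wrote 8B at 0x01 = 7b0cec0bf3cfe604
  after D2: wrote 4B at 0x1b = 7b0cec0b
  after D3: wrote 5B at 0x1a = cfe6042b37
  after D4: wrote 2B at 0x1c = 1ee4
query mem[0x1b]=0xe6, mem[0x07]=0xe6, mem[0x1d]=0xe4, mem[0x16]=0x7b

MEM[0x1b,0x07,0x1d,0x16] = e6 e6 e4 7b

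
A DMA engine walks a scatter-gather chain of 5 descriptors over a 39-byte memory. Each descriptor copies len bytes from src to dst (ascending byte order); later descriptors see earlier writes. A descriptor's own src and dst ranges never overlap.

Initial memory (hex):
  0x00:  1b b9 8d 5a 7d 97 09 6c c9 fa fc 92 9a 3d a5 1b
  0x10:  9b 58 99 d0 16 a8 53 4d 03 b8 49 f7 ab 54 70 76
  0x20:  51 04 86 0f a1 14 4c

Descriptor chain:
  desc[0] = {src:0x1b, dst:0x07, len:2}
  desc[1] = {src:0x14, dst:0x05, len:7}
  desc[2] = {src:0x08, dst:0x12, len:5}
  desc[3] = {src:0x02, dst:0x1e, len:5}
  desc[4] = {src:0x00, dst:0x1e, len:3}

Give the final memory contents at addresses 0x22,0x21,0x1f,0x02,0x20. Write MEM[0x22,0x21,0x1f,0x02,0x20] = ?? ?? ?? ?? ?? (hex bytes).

MEM[0x22,0x21,0x1f,0x02,0x20] = a8 16 b9 8d 8d

  after D0: wrote 2B at 0x07 = f7ab
  after D1: wrote 7B at 0x05 = 16a8534d03b849
  after D2: wrote 5B at 0x12 = 4d03b8499a
  after D3: wrote 5B at 0x1e = 8d5a7d16a8
  after D4: wrote 3B at 0x1e = 1bb98d
query mem[0x22]=0xa8, mem[0x21]=0x16, mem[0x1f]=0xb9, mem[0x02]=0x8d, mem[0x20]=0x8d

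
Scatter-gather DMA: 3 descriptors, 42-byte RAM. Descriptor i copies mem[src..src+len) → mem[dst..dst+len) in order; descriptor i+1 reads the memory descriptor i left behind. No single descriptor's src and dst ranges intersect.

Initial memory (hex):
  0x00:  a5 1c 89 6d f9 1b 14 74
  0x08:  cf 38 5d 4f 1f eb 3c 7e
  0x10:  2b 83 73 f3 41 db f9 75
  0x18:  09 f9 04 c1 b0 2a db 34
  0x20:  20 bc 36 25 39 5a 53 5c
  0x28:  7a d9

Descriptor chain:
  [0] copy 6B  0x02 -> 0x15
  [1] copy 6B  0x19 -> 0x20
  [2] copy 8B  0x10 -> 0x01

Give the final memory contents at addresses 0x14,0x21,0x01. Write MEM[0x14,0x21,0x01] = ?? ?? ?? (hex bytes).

D0: mem[0x15..0x1a] <- [89 6d f9 1b 14 74]
D1: mem[0x20..0x25] <- [14 74 c1 b0 2a db]
D2: mem[0x01..0x08] <- [2b 83 73 f3 41 89 6d f9]
query mem[0x14]=0x41, mem[0x21]=0x74, mem[0x01]=0x2b

MEM[0x14,0x21,0x01] = 41 74 2b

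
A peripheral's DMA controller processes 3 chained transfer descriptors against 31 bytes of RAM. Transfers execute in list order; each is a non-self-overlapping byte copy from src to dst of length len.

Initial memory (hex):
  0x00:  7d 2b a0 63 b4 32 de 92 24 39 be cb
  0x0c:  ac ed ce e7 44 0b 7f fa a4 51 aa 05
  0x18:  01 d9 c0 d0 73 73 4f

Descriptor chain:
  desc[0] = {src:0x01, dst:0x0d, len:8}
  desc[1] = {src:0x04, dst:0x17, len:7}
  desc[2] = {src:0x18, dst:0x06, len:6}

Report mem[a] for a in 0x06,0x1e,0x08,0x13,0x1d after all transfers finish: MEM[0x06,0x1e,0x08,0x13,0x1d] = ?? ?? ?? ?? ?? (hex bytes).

D0: mem[0x0d..0x14] <- [2b a0 63 b4 32 de 92 24]
D1: mem[0x17..0x1d] <- [b4 32 de 92 24 39 be]
D2: mem[0x06..0x0b] <- [32 de 92 24 39 be]
query mem[0x06]=0x32, mem[0x1e]=0x4f, mem[0x08]=0x92, mem[0x13]=0x92, mem[0x1d]=0xbe

MEM[0x06,0x1e,0x08,0x13,0x1d] = 32 4f 92 92 be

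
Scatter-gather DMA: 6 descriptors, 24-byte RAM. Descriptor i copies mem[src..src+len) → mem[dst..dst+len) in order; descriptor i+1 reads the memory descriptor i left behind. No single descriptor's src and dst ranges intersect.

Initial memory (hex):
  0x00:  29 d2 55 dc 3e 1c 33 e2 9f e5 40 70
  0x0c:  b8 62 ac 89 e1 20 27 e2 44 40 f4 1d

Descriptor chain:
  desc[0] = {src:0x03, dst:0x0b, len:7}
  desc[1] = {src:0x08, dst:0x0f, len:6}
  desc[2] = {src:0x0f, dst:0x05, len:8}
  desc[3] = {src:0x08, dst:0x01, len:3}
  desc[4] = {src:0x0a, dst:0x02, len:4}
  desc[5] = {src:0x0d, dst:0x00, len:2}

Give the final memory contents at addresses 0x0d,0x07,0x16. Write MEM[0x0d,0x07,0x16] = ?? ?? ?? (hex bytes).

MEM[0x0d,0x07,0x16] = 1c 40 f4

D0: mem[0x0b..0x11] <- [dc 3e 1c 33 e2 9f e5]
D1: mem[0x0f..0x14] <- [9f e5 40 dc 3e 1c]
D2: mem[0x05..0x0c] <- [9f e5 40 dc 3e 1c 40 f4]
D3: mem[0x01..0x03] <- [dc 3e 1c]
D4: mem[0x02..0x05] <- [1c 40 f4 1c]
D5: mem[0x00..0x01] <- [1c 33]
query mem[0x0d]=0x1c, mem[0x07]=0x40, mem[0x16]=0xf4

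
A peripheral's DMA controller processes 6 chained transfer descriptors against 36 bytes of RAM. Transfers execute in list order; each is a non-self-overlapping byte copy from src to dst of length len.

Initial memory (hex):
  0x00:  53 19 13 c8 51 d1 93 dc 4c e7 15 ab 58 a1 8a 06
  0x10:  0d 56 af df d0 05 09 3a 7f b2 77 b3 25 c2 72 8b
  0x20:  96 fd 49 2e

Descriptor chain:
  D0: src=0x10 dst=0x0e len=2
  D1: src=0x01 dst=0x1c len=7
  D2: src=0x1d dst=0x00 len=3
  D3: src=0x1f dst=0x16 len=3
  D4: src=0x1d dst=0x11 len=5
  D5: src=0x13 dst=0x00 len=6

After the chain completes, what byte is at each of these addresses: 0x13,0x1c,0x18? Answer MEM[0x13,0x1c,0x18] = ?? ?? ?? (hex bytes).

MEM[0x13,0x1c,0x18] = 51 19 93

[0] 0x10->0x0e len=2 : 0d 56
[1] 0x01->0x1c len=7 : 19 13 c8 51 d1 93 dc
[2] 0x1d->0x00 len=3 : 13 c8 51
[3] 0x1f->0x16 len=3 : 51 d1 93
[4] 0x1d->0x11 len=5 : 13 c8 51 d1 93
[5] 0x13->0x00 len=6 : 51 d1 93 51 d1 93
query mem[0x13]=0x51, mem[0x1c]=0x19, mem[0x18]=0x93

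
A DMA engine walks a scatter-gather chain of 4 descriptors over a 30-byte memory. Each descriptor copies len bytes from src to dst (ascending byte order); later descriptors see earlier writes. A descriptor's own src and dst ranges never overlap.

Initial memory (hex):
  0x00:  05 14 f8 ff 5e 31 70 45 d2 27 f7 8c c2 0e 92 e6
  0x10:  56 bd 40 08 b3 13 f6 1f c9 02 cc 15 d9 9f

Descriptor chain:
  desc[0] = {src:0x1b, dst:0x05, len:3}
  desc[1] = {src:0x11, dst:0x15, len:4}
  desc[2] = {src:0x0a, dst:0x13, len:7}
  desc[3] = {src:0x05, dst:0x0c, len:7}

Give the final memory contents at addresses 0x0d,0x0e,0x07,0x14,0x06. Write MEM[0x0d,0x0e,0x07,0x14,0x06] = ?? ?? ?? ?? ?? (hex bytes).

MEM[0x0d,0x0e,0x07,0x14,0x06] = d9 9f 9f 8c d9

[0] 0x1b->0x05 len=3 : 15 d9 9f
[1] 0x11->0x15 len=4 : bd 40 08 b3
[2] 0x0a->0x13 len=7 : f7 8c c2 0e 92 e6 56
[3] 0x05->0x0c len=7 : 15 d9 9f d2 27 f7 8c
query mem[0x0d]=0xd9, mem[0x0e]=0x9f, mem[0x07]=0x9f, mem[0x14]=0x8c, mem[0x06]=0xd9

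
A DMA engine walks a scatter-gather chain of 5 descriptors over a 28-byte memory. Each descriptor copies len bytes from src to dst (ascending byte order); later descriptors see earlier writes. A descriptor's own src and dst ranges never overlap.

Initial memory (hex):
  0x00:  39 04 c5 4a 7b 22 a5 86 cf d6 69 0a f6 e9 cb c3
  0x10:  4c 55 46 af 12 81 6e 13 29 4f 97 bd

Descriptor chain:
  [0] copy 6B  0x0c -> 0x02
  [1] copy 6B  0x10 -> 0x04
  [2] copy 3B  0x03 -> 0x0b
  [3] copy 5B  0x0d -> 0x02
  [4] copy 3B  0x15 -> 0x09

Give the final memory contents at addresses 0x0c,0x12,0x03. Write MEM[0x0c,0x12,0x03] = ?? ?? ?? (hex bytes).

MEM[0x0c,0x12,0x03] = 4c 46 cb

  after D0: wrote 6B at 0x02 = f6e9cbc34c55
  after D1: wrote 6B at 0x04 = 4c5546af1281
  after D2: wrote 3B at 0x0b = e94c55
  after D3: wrote 5B at 0x02 = 55cbc34c55
  after D4: wrote 3B at 0x09 = 816e13
query mem[0x0c]=0x4c, mem[0x12]=0x46, mem[0x03]=0xcb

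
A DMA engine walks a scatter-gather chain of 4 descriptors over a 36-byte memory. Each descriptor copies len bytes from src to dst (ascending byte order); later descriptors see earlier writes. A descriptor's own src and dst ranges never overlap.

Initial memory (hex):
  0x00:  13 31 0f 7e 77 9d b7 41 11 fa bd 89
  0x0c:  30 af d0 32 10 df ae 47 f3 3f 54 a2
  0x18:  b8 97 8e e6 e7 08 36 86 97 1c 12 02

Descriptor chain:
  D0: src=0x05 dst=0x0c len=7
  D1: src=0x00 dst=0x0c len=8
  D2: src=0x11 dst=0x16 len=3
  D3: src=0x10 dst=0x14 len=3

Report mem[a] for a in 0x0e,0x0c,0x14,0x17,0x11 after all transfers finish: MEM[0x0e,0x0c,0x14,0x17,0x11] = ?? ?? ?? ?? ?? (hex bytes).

#0 dst[0x0c+7] := {0x9d,0xb7,0x41,0x11,0xfa,0xbd,0x89}
#1 dst[0x0c+8] := {0x13,0x31,0x0f,0x7e,0x77,0x9d,0xb7,0x41}
#2 dst[0x16+3] := {0x9d,0xb7,0x41}
#3 dst[0x14+3] := {0x77,0x9d,0xb7}
query mem[0x0e]=0x0f, mem[0x0c]=0x13, mem[0x14]=0x77, mem[0x17]=0xb7, mem[0x11]=0x9d

MEM[0x0e,0x0c,0x14,0x17,0x11] = 0f 13 77 b7 9d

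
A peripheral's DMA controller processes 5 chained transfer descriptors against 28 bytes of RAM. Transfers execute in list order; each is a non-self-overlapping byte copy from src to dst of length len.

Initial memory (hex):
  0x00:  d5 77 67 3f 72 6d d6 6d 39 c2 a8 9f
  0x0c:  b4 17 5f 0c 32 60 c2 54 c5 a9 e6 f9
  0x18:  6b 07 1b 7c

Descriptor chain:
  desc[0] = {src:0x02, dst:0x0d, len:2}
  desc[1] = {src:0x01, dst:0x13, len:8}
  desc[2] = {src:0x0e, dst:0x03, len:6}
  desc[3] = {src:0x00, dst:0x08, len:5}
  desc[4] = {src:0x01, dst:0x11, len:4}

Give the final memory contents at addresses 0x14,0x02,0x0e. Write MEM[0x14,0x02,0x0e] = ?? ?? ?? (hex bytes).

#0 dst[0x0d+2] := {0x67,0x3f}
#1 dst[0x13+8] := {0x77,0x67,0x3f,0x72,0x6d,0xd6,0x6d,0x39}
#2 dst[0x03+6] := {0x3f,0x0c,0x32,0x60,0xc2,0x77}
#3 dst[0x08+5] := {0xd5,0x77,0x67,0x3f,0x0c}
#4 dst[0x11+4] := {0x77,0x67,0x3f,0x0c}
query mem[0x14]=0x0c, mem[0x02]=0x67, mem[0x0e]=0x3f

MEM[0x14,0x02,0x0e] = 0c 67 3f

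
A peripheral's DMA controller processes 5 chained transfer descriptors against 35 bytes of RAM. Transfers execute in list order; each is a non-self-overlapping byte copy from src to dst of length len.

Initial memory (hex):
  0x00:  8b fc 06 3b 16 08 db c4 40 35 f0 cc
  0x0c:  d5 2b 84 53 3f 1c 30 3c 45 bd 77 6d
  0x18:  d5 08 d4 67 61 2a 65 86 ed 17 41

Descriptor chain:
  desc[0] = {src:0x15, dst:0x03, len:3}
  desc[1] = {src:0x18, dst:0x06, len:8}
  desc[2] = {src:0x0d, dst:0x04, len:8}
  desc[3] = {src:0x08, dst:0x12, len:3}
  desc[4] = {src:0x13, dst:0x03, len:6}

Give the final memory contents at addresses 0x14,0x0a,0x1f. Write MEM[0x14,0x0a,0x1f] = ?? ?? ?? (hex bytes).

MEM[0x14,0x0a,0x1f] = 3c 3c 86

#0 dst[0x03+3] := {0xbd,0x77,0x6d}
#1 dst[0x06+8] := {0xd5,0x08,0xd4,0x67,0x61,0x2a,0x65,0x86}
#2 dst[0x04+8] := {0x86,0x84,0x53,0x3f,0x1c,0x30,0x3c,0x45}
#3 dst[0x12+3] := {0x1c,0x30,0x3c}
#4 dst[0x03+6] := {0x30,0x3c,0xbd,0x77,0x6d,0xd5}
query mem[0x14]=0x3c, mem[0x0a]=0x3c, mem[0x1f]=0x86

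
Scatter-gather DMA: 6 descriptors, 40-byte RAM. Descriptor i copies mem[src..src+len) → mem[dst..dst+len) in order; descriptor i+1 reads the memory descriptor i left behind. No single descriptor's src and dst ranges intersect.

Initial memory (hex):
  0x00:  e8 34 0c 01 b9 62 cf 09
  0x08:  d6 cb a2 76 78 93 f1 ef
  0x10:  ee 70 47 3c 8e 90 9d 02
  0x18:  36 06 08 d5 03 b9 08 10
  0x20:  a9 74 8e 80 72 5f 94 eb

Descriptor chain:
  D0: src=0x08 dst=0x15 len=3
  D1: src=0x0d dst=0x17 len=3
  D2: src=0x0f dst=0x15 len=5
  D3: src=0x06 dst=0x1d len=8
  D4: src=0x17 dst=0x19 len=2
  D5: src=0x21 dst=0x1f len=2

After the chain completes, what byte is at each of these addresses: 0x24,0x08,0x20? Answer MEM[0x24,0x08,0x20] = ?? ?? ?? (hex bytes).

MEM[0x24,0x08,0x20] = 93 d6 76

D0: mem[0x15..0x17] <- [d6 cb a2]
D1: mem[0x17..0x19] <- [93 f1 ef]
D2: mem[0x15..0x19] <- [ef ee 70 47 3c]
D3: mem[0x1d..0x24] <- [cf 09 d6 cb a2 76 78 93]
D4: mem[0x19..0x1a] <- [70 47]
D5: mem[0x1f..0x20] <- [a2 76]
query mem[0x24]=0x93, mem[0x08]=0xd6, mem[0x20]=0x76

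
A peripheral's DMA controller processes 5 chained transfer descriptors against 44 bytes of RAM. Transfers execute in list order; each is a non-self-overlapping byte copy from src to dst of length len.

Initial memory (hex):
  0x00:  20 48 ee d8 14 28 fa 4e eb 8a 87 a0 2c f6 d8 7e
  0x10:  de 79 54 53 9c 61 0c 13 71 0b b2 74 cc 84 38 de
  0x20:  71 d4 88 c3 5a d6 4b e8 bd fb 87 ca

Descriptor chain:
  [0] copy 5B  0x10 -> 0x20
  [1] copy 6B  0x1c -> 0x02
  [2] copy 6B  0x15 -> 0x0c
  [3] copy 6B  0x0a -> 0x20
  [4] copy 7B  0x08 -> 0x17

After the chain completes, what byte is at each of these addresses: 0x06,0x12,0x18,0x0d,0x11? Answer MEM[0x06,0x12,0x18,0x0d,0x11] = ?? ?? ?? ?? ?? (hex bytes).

MEM[0x06,0x12,0x18,0x0d,0x11] = de 54 8a 0c b2

D0: mem[0x20..0x24] <- [de 79 54 53 9c]
D1: mem[0x02..0x07] <- [cc 84 38 de de 79]
D2: mem[0x0c..0x11] <- [61 0c 13 71 0b b2]
D3: mem[0x20..0x25] <- [87 a0 61 0c 13 71]
D4: mem[0x17..0x1d] <- [eb 8a 87 a0 61 0c 13]
query mem[0x06]=0xde, mem[0x12]=0x54, mem[0x18]=0x8a, mem[0x0d]=0x0c, mem[0x11]=0xb2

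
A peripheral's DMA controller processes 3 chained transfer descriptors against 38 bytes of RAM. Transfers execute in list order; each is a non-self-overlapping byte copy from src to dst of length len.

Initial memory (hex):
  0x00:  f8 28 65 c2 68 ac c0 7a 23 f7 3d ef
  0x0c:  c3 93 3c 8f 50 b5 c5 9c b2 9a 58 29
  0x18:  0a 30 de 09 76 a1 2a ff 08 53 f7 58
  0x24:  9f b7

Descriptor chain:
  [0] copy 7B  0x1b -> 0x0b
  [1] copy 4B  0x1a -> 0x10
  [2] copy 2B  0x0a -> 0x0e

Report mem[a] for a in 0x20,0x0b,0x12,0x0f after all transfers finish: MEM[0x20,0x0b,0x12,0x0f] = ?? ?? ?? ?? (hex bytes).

[0] 0x1b->0x0b len=7 : 09 76 a1 2a ff 08 53
[1] 0x1a->0x10 len=4 : de 09 76 a1
[2] 0x0a->0x0e len=2 : 3d 09
query mem[0x20]=0x08, mem[0x0b]=0x09, mem[0x12]=0x76, mem[0x0f]=0x09

MEM[0x20,0x0b,0x12,0x0f] = 08 09 76 09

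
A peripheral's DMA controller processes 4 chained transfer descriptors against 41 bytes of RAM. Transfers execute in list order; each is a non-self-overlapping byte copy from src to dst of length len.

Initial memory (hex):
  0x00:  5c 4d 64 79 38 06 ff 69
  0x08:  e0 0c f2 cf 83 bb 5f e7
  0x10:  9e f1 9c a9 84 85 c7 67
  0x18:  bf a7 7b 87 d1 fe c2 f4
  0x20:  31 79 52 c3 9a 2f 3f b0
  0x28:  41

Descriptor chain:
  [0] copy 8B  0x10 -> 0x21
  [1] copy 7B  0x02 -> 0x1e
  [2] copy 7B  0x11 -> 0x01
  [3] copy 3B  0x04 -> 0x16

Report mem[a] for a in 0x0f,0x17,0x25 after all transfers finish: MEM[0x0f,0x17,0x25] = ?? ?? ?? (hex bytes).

  after D0: wrote 8B at 0x21 = 9ef19ca98485c767
  after D1: wrote 7B at 0x1e = 64793806ff69e0
  after D2: wrote 7B at 0x01 = f19ca98485c767
  after D3: wrote 3B at 0x16 = 8485c7
query mem[0x0f]=0xe7, mem[0x17]=0x85, mem[0x25]=0x84

MEM[0x0f,0x17,0x25] = e7 85 84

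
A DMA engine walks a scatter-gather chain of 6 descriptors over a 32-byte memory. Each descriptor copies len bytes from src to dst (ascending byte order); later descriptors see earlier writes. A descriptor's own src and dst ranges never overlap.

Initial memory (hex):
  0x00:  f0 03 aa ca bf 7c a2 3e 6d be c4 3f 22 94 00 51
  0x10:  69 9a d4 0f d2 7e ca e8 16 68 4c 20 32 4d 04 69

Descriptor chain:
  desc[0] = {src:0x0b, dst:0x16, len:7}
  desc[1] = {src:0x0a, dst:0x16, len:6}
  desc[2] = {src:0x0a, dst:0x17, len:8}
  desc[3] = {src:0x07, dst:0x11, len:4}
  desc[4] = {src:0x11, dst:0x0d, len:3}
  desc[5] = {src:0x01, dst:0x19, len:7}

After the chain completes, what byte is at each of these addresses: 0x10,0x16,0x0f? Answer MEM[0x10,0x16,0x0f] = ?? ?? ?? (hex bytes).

[0] 0x0b->0x16 len=7 : 3f 22 94 00 51 69 9a
[1] 0x0a->0x16 len=6 : c4 3f 22 94 00 51
[2] 0x0a->0x17 len=8 : c4 3f 22 94 00 51 69 9a
[3] 0x07->0x11 len=4 : 3e 6d be c4
[4] 0x11->0x0d len=3 : 3e 6d be
[5] 0x01->0x19 len=7 : 03 aa ca bf 7c a2 3e
query mem[0x10]=0x69, mem[0x16]=0xc4, mem[0x0f]=0xbe

MEM[0x10,0x16,0x0f] = 69 c4 be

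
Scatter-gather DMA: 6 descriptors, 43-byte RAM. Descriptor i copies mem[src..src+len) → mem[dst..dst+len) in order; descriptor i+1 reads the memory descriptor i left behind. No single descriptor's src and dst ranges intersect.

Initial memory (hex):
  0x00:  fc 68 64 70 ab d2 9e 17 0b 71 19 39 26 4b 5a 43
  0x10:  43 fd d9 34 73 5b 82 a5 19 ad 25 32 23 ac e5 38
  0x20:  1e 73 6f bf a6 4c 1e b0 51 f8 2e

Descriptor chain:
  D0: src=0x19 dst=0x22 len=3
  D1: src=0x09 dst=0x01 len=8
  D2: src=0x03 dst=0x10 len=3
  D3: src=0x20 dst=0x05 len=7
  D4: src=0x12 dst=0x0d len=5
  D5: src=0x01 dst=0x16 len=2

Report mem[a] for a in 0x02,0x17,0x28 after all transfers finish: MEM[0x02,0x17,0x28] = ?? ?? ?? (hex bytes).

[0] 0x19->0x22 len=3 : ad 25 32
[1] 0x09->0x01 len=8 : 71 19 39 26 4b 5a 43 43
[2] 0x03->0x10 len=3 : 39 26 4b
[3] 0x20->0x05 len=7 : 1e 73 ad 25 32 4c 1e
[4] 0x12->0x0d len=5 : 4b 34 73 5b 82
[5] 0x01->0x16 len=2 : 71 19
query mem[0x02]=0x19, mem[0x17]=0x19, mem[0x28]=0x51

MEM[0x02,0x17,0x28] = 19 19 51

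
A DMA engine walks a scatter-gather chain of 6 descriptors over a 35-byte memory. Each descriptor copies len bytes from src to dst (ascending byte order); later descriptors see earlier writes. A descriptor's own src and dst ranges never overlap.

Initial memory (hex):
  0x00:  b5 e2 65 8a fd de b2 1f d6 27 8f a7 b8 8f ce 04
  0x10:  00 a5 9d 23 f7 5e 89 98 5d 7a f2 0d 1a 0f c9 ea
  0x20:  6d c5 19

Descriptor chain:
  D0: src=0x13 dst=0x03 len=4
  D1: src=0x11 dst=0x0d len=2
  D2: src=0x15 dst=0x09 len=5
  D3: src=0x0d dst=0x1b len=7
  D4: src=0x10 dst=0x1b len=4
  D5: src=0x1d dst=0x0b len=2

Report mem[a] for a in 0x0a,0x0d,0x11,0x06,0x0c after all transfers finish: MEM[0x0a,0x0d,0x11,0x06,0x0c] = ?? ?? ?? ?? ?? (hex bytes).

MEM[0x0a,0x0d,0x11,0x06,0x0c] = 89 7a a5 89 23

  after D0: wrote 4B at 0x03 = 23f75e89
  after D1: wrote 2B at 0x0d = a59d
  after D2: wrote 5B at 0x09 = 5e89985d7a
  after D3: wrote 7B at 0x1b = 7a9d0400a59d23
  after D4: wrote 4B at 0x1b = 00a59d23
  after D5: wrote 2B at 0x0b = 9d23
query mem[0x0a]=0x89, mem[0x0d]=0x7a, mem[0x11]=0xa5, mem[0x06]=0x89, mem[0x0c]=0x23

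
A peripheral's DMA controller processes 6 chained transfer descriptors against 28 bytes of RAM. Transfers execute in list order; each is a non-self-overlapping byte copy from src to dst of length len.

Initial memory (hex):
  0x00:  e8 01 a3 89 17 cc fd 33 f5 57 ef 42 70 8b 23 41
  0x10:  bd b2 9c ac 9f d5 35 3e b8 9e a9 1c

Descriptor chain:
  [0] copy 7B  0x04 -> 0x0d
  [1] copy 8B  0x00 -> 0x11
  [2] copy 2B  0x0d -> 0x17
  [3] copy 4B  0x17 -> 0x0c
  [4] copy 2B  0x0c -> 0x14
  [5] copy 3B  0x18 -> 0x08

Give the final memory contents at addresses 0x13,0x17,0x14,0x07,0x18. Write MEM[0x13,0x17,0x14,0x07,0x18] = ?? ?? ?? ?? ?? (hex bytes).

MEM[0x13,0x17,0x14,0x07,0x18] = a3 17 17 33 cc

D0: mem[0x0d..0x13] <- [17 cc fd 33 f5 57 ef]
D1: mem[0x11..0x18] <- [e8 01 a3 89 17 cc fd 33]
D2: mem[0x17..0x18] <- [17 cc]
D3: mem[0x0c..0x0f] <- [17 cc 9e a9]
D4: mem[0x14..0x15] <- [17 cc]
D5: mem[0x08..0x0a] <- [cc 9e a9]
query mem[0x13]=0xa3, mem[0x17]=0x17, mem[0x14]=0x17, mem[0x07]=0x33, mem[0x18]=0xcc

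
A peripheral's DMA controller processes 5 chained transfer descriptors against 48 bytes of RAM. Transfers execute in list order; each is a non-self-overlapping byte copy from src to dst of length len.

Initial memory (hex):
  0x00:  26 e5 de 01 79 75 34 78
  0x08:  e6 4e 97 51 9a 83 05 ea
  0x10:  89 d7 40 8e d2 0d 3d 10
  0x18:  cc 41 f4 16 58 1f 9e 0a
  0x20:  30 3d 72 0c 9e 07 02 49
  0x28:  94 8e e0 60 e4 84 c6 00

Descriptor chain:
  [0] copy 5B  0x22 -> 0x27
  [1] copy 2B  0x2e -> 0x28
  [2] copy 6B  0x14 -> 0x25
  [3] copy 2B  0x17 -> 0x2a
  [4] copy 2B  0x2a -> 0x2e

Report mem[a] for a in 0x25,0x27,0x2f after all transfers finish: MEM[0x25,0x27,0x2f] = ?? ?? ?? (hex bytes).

D0: mem[0x27..0x2b] <- [72 0c 9e 07 02]
D1: mem[0x28..0x29] <- [c6 00]
D2: mem[0x25..0x2a] <- [d2 0d 3d 10 cc 41]
D3: mem[0x2a..0x2b] <- [10 cc]
D4: mem[0x2e..0x2f] <- [10 cc]
query mem[0x25]=0xd2, mem[0x27]=0x3d, mem[0x2f]=0xcc

MEM[0x25,0x27,0x2f] = d2 3d cc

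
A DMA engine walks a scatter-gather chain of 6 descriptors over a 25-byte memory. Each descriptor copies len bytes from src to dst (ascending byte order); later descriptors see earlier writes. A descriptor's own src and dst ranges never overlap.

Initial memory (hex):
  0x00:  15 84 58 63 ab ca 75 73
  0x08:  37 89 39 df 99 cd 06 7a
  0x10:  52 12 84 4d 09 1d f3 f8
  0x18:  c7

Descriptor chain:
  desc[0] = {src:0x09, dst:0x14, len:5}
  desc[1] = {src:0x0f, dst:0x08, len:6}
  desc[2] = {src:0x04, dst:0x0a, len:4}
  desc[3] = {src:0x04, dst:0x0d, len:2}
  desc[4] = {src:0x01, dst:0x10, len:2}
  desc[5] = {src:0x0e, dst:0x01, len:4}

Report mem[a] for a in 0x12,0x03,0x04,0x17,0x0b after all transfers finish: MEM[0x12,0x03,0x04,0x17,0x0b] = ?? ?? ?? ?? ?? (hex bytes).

[0] 0x09->0x14 len=5 : 89 39 df 99 cd
[1] 0x0f->0x08 len=6 : 7a 52 12 84 4d 89
[2] 0x04->0x0a len=4 : ab ca 75 73
[3] 0x04->0x0d len=2 : ab ca
[4] 0x01->0x10 len=2 : 84 58
[5] 0x0e->0x01 len=4 : ca 7a 84 58
query mem[0x12]=0x84, mem[0x03]=0x84, mem[0x04]=0x58, mem[0x17]=0x99, mem[0x0b]=0xca

MEM[0x12,0x03,0x04,0x17,0x0b] = 84 84 58 99 ca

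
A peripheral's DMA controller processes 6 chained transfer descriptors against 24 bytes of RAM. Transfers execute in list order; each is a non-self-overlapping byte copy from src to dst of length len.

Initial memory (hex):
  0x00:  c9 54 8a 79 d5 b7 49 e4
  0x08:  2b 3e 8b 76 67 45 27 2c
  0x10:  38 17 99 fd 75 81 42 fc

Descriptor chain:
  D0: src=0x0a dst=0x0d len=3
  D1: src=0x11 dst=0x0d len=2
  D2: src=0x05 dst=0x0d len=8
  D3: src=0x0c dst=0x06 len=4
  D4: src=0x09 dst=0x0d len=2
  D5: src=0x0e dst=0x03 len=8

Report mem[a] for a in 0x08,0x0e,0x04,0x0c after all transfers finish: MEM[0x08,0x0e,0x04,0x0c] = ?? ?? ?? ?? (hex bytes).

#0 dst[0x0d+3] := {0x8b,0x76,0x67}
#1 dst[0x0d+2] := {0x17,0x99}
#2 dst[0x0d+8] := {0xb7,0x49,0xe4,0x2b,0x3e,0x8b,0x76,0x67}
#3 dst[0x06+4] := {0x67,0xb7,0x49,0xe4}
#4 dst[0x0d+2] := {0xe4,0x8b}
#5 dst[0x03+8] := {0x8b,0xe4,0x2b,0x3e,0x8b,0x76,0x67,0x81}
query mem[0x08]=0x76, mem[0x0e]=0x8b, mem[0x04]=0xe4, mem[0x0c]=0x67

MEM[0x08,0x0e,0x04,0x0c] = 76 8b e4 67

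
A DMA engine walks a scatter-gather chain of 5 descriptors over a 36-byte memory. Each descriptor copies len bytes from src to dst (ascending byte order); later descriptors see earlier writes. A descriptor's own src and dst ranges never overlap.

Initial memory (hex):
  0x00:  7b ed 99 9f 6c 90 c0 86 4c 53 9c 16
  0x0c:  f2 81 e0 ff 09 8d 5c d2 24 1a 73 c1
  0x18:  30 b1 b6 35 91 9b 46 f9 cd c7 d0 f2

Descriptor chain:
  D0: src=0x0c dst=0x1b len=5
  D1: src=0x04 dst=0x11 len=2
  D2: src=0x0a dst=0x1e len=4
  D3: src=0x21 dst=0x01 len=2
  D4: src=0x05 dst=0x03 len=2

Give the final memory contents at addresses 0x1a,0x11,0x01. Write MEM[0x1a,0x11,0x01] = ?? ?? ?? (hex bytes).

#0 dst[0x1b+5] := {0xf2,0x81,0xe0,0xff,0x09}
#1 dst[0x11+2] := {0x6c,0x90}
#2 dst[0x1e+4] := {0x9c,0x16,0xf2,0x81}
#3 dst[0x01+2] := {0x81,0xd0}
#4 dst[0x03+2] := {0x90,0xc0}
query mem[0x1a]=0xb6, mem[0x11]=0x6c, mem[0x01]=0x81

MEM[0x1a,0x11,0x01] = b6 6c 81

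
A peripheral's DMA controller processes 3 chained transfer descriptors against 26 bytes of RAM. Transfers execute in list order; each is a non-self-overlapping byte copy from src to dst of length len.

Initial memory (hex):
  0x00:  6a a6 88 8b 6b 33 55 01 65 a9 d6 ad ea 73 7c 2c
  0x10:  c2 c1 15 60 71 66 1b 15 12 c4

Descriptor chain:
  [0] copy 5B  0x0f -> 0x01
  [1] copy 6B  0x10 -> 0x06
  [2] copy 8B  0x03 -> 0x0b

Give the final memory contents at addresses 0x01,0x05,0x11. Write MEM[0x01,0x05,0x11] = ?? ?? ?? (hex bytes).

MEM[0x01,0x05,0x11] = 2c 60 60

#0 dst[0x01+5] := {0x2c,0xc2,0xc1,0x15,0x60}
#1 dst[0x06+6] := {0xc2,0xc1,0x15,0x60,0x71,0x66}
#2 dst[0x0b+8] := {0xc1,0x15,0x60,0xc2,0xc1,0x15,0x60,0x71}
query mem[0x01]=0x2c, mem[0x05]=0x60, mem[0x11]=0x60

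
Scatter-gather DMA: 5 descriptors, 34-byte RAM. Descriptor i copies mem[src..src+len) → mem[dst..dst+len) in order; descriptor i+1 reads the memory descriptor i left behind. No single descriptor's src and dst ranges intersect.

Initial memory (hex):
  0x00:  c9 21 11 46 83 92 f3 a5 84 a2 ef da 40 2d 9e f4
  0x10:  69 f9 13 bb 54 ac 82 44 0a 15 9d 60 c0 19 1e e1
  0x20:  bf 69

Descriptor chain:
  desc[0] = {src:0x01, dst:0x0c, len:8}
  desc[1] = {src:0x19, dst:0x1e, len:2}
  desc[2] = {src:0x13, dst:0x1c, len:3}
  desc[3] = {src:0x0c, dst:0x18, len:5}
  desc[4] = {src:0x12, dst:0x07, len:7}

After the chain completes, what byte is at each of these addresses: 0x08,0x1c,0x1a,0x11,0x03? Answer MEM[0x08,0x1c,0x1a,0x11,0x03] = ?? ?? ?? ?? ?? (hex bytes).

D0: mem[0x0c..0x13] <- [21 11 46 83 92 f3 a5 84]
D1: mem[0x1e..0x1f] <- [15 9d]
D2: mem[0x1c..0x1e] <- [84 54 ac]
D3: mem[0x18..0x1c] <- [21 11 46 83 92]
D4: mem[0x07..0x0d] <- [a5 84 54 ac 82 44 21]
query mem[0x08]=0x84, mem[0x1c]=0x92, mem[0x1a]=0x46, mem[0x11]=0xf3, mem[0x03]=0x46

MEM[0x08,0x1c,0x1a,0x11,0x03] = 84 92 46 f3 46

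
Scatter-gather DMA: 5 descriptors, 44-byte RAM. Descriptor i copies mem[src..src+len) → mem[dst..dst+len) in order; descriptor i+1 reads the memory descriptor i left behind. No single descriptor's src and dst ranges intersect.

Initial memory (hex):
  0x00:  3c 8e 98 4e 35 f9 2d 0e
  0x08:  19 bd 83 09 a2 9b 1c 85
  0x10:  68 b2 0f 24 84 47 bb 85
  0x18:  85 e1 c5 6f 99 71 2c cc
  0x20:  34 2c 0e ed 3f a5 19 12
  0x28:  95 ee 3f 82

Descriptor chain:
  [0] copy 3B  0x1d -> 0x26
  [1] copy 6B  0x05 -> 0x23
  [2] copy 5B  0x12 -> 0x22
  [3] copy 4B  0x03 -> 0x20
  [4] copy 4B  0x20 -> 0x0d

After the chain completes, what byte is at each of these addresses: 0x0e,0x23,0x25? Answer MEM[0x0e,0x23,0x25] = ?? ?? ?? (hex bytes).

  after D0: wrote 3B at 0x26 = 712ccc
  after D1: wrote 6B at 0x23 = f92d0e19bd83
  after D2: wrote 5B at 0x22 = 0f248447bb
  after D3: wrote 4B at 0x20 = 4e35f92d
  after D4: wrote 4B at 0x0d = 4e35f92d
query mem[0x0e]=0x35, mem[0x23]=0x2d, mem[0x25]=0x47

MEM[0x0e,0x23,0x25] = 35 2d 47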